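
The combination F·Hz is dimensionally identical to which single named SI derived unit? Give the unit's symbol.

F = kg⁻¹·m⁻²·s⁴·A².
Hz = s⁻¹.
Combining: F·Hz = (kg⁻¹·m⁻²·s⁴·A²) · s⁻¹ = kg⁻¹·m⁻²·s³·A².
kg⁻¹·m⁻²·s³·A² is the base-SI form of the siemens.

S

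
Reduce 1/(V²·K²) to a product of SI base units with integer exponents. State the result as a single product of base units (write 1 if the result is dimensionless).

V = W/A (potential = power per current),
    = kg·m²·s⁻³·A⁻¹.
So V⁻² = kg⁻²·m⁻⁴·s⁶·A².
Combining: V⁻²·K⁻² = (kg⁻²·m⁻⁴·s⁶·A²) · K⁻² = kg⁻²·m⁻⁴·s⁶·A²·K⁻².

kg⁻²·m⁻⁴·s⁶·A²·K⁻²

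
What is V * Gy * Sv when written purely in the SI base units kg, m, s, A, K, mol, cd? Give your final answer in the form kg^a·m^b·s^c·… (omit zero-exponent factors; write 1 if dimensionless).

V = W/A (potential = power per current),
    = kg·m²·s⁻³·A⁻¹.
Gy = J/kg (absorbed dose = energy per mass),
    = m²·s⁻².
Sv = J/kg (equivalent dose = energy per mass),
    = m²·s⁻².
Combining: V·Gy·Sv = (kg·m²·s⁻³·A⁻¹) · (m²·s⁻²) · (m²·s⁻²) = kg·m⁶·s⁻⁷·A⁻¹.

kg·m⁶·s⁻⁷·A⁻¹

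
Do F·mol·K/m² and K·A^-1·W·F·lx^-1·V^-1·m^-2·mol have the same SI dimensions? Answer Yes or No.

Left side:
  F = C/V (capacitance = charge per voltage),
      = A·s/(kg·m²·s⁻³·A⁻¹) (substituting C and V),
      = kg⁻¹·m⁻²·s⁴·A².
  Combining: m⁻²·F·mol·K = m⁻² · (kg⁻¹·m⁻²·s⁴·A²) · mol · K = kg⁻¹·m⁻⁴·s⁴·A²·K·mol.
Right side:
  W = kg·m²·s⁻³.
  F = kg⁻¹·m⁻²·s⁴·A².
  lx = m⁻²·cd.
  So lx⁻¹ = m²·cd⁻¹.
  V = kg·m²·s⁻³·A⁻¹.
  So V⁻¹ = kg⁻¹·m⁻²·s³·A.
  Combining: K·A⁻¹·W·F·lx⁻¹·V⁻¹·m⁻²·mol = K · A⁻¹ · (kg·m²·s⁻³) · (kg⁻¹·m⁻²·s⁴·A²) · (m²·cd⁻¹) · (kg⁻¹·m⁻²·s³·A) · m⁻² · mol = kg⁻¹·m⁻²·s⁴·A²·K·mol·cd⁻¹.
Left is kg⁻¹·m⁻⁴·s⁴·A²·K·mol; right is kg⁻¹·m⁻²·s⁴·A²·K·mol·cd⁻¹ — different.

No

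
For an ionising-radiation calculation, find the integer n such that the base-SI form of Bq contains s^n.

-1

Bq = s⁻¹.
The exponent of s is -1.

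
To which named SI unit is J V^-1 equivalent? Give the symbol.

C

J = N·m (work = force × distance),
    = kg·m²·s⁻².
V = W/A (potential = power per current),
    = kg·m²·s⁻³·A⁻¹.
So V⁻¹ = kg⁻¹·m⁻²·s³·A.
Combining: J·V⁻¹ = (kg·m²·s⁻²) · (kg⁻¹·m⁻²·s³·A) = s·A.
s·A is the base-SI form of the coulomb.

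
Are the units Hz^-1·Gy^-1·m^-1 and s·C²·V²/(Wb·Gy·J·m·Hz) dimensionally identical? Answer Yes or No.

Left side:
  Hz = s⁻¹.
  So Hz⁻¹ = s.
  Gy = m²·s⁻².
  So Gy⁻¹ = m⁻²·s².
  Combining: Hz⁻¹·Gy⁻¹·m⁻¹ = s · (m⁻²·s²) · m⁻¹ = m⁻³·s³.
Right side:
  Wb = kg·m²·s⁻²·A⁻¹.
  So Wb⁻¹ = kg⁻¹·m⁻²·s²·A.
  Gy = m²·s⁻².
  So Gy⁻¹ = m⁻²·s².
  J = kg·m²·s⁻².
  So J⁻¹ = kg⁻¹·m⁻²·s².
  Hz = s⁻¹.
  So Hz⁻¹ = s.
  C = s·A.
  So C² = s²·A².
  V = kg·m²·s⁻³·A⁻¹.
  So V² = kg²·m⁴·s⁻⁶·A⁻².
  Combining: s·Wb⁻¹·Gy⁻¹·J⁻¹·m⁻¹·Hz⁻¹·C²·V² = s · (kg⁻¹·m⁻²·s²·A) · (m⁻²·s²) · (kg⁻¹·m⁻²·s²) · m⁻¹ · s · (s²·A²) · (kg²·m⁴·s⁻⁶·A⁻²) = m⁻³·s⁴·A.
Left is m⁻³·s³; right is m⁻³·s⁴·A — different.

No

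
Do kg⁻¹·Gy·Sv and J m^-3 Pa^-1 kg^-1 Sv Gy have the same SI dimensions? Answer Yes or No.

Yes

Left side:
  Gy = J/kg (absorbed dose = energy per mass),
      = m²·s⁻².
  Sv = J/kg (equivalent dose = energy per mass),
      = m²·s⁻².
  Combining: kg⁻¹·Gy·Sv = kg⁻¹ · (m²·s⁻²) · (m²·s⁻²) = kg⁻¹·m⁴·s⁻⁴.
Right side:
  J = kg·m²·s⁻².
  Pa = kg·m⁻¹·s⁻².
  So Pa⁻¹ = kg⁻¹·m·s².
  Sv = m²·s⁻².
  Gy = m²·s⁻².
  Combining: J·m⁻³·Pa⁻¹·kg⁻¹·Sv·Gy = (kg·m²·s⁻²) · m⁻³ · (kg⁻¹·m·s²) · kg⁻¹ · (m²·s⁻²) · (m²·s⁻²) = kg⁻¹·m⁴·s⁻⁴.
Both reduce to kg⁻¹·m⁴·s⁻⁴.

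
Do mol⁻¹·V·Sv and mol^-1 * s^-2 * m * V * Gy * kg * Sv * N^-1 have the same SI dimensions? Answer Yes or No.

Left side:
  V = W/A (potential = power per current),
      = kg·m²·s⁻³·A⁻¹.
  Sv = J/kg (equivalent dose = energy per mass),
      = m²·s⁻².
  Combining: mol⁻¹·V·Sv = mol⁻¹ · (kg·m²·s⁻³·A⁻¹) · (m²·s⁻²) = kg·m⁴·s⁻⁵·A⁻¹·mol⁻¹.
Right side:
  V = W/A (potential = power per current),
      = kg·m²·s⁻³·A⁻¹.
  Gy = J/kg (absorbed dose = energy per mass),
      = m²·s⁻².
  Sv = J/kg (equivalent dose = energy per mass),
      = m²·s⁻².
  N = kg·m/s² = kg·m·s⁻² (force = mass × acceleration).
  So N⁻¹ = kg⁻¹·m⁻¹·s².
  Combining: mol⁻¹·s⁻²·m·V·Gy·kg·Sv·N⁻¹ = mol⁻¹ · s⁻² · m · (kg·m²·s⁻³·A⁻¹) · (m²·s⁻²) · kg · (m²·s⁻²) · (kg⁻¹·m⁻¹·s²) = kg·m⁶·s⁻⁷·A⁻¹·mol⁻¹.
Left is kg·m⁴·s⁻⁵·A⁻¹·mol⁻¹; right is kg·m⁶·s⁻⁷·A⁻¹·mol⁻¹ — different.

No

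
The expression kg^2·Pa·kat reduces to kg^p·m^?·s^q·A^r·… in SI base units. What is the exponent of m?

Pa = N/m² (pressure = force per area),
    = kg·m⁻¹·s⁻².
kat = mol/s = s⁻¹·mol (catalytic activity).
Combining: kg²·Pa·kat = kg² · (kg·m⁻¹·s⁻²) · (s⁻¹·mol) = kg³·m⁻¹·s⁻³·mol.
The exponent of m is -1.

-1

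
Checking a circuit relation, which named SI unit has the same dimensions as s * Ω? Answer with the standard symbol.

Ω = V/A (resistance = voltage per current),
    = kg·m²·s⁻³·A⁻².
Combining: s·Ω = s · (kg·m²·s⁻³·A⁻²) = kg·m²·s⁻²·A⁻².
kg·m²·s⁻²·A⁻² is the base-SI form of the henry.

H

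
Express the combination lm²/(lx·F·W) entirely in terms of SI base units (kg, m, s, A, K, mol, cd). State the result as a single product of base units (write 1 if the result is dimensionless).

lx = lm/m² (illuminance = luminous flux per area),
    = m⁻²·cd.
So lx⁻¹ = m²·cd⁻¹.
F = C/V (capacitance = charge per voltage),
    = A·s/(kg·m²·s⁻³·A⁻¹) (substituting C and V),
    = kg⁻¹·m⁻²·s⁴·A².
So F⁻¹ = kg·m²·s⁻⁴·A⁻².
lm = cd·sr = cd (luminous flux; sr is dimensionless).
So lm² = cd².
W = J/s (power = energy per time),
    = kg·m²·s⁻³.
So W⁻¹ = kg⁻¹·m⁻²·s³.
Combining: lx⁻¹·F⁻¹·lm²·W⁻¹ = (m²·cd⁻¹) · (kg·m²·s⁻⁴·A⁻²) · cd² · (kg⁻¹·m⁻²·s³) = m²·s⁻¹·A⁻²·cd.

m²·s⁻¹·A⁻²·cd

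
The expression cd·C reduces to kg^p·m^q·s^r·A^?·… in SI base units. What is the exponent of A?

C = s·A.
Combining: cd·C = cd · (s·A) = s·A·cd.
The exponent of A is 1.

1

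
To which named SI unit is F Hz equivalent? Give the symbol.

F = C/V (capacitance = charge per voltage),
    = A·s/(kg·m²·s⁻³·A⁻¹) (substituting C and V),
    = kg⁻¹·m⁻²·s⁴·A².
Hz = 1/s = s⁻¹ (frequency is cycles per second).
Combining: F·Hz = (kg⁻¹·m⁻²·s⁴·A²) · s⁻¹ = kg⁻¹·m⁻²·s³·A².
kg⁻¹·m⁻²·s³·A² is the base-SI form of the siemens.

S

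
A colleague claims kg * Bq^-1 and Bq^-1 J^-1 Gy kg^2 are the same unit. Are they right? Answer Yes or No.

Yes

Left side:
  Bq = 1/s = s⁻¹ (activity is decays per second).
  So Bq⁻¹ = s.
  Combining: kg·Bq⁻¹ = kg · s = kg·s.
Right side:
  Bq = s⁻¹.
  So Bq⁻¹ = s.
  J = kg·m²·s⁻².
  So J⁻¹ = kg⁻¹·m⁻²·s².
  Gy = m²·s⁻².
  Combining: Bq⁻¹·J⁻¹·Gy·kg² = s · (kg⁻¹·m⁻²·s²) · (m²·s⁻²) · kg² = kg·s.
Both reduce to kg·s.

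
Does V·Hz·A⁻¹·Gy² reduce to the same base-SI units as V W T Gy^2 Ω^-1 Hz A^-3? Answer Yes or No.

Left side:
  V = W/A (potential = power per current),
      = kg·m²·s⁻³·A⁻¹.
  Hz = 1/s = s⁻¹ (frequency is cycles per second).
  Gy = J/kg (absorbed dose = energy per mass),
      = m²·s⁻².
  So Gy² = m⁴·s⁻⁴.
  Combining: V·Hz·A⁻¹·Gy² = (kg·m²·s⁻³·A⁻¹) · s⁻¹ · A⁻¹ · (m⁴·s⁻⁴) = kg·m⁶·s⁻⁸·A⁻².
Right side:
  V = kg·m²·s⁻³·A⁻¹.
  W = kg·m²·s⁻³.
  T = kg·s⁻²·A⁻¹.
  Gy = m²·s⁻².
  So Gy² = m⁴·s⁻⁴.
  Ω = kg·m²·s⁻³·A⁻².
  So Ω⁻¹ = kg⁻¹·m⁻²·s³·A².
  Hz = s⁻¹.
  Combining: V·W·T·Gy²·Ω⁻¹·Hz·A⁻³ = (kg·m²·s⁻³·A⁻¹) · (kg·m²·s⁻³) · (kg·s⁻²·A⁻¹) · (m⁴·s⁻⁴) · (kg⁻¹·m⁻²·s³·A²) · s⁻¹ · A⁻³ = kg²·m⁶·s⁻¹⁰·A⁻³.
Left is kg·m⁶·s⁻⁸·A⁻²; right is kg²·m⁶·s⁻¹⁰·A⁻³ — different.

No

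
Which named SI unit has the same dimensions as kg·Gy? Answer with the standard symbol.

J

Gy = J/kg (absorbed dose = energy per mass),
    = m²·s⁻².
Combining: kg·Gy = kg · (m²·s⁻²) = kg·m²·s⁻².
kg·m²·s⁻² is the base-SI form of the joule.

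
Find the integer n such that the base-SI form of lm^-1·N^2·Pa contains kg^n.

3

lm = cd.
So lm⁻¹ = cd⁻¹.
N = kg·m·s⁻².
So N² = kg²·m²·s⁻⁴.
Pa = kg·m⁻¹·s⁻².
Combining: lm⁻¹·N²·Pa = cd⁻¹ · (kg²·m²·s⁻⁴) · (kg·m⁻¹·s⁻²) = kg³·m·s⁻⁶·cd⁻¹.
The exponent of kg is 3.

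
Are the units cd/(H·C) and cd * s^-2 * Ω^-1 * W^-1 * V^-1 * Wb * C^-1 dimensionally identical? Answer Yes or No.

Left side:
  H = Wb/A (inductance = flux per current),
      = kg·m²·s⁻²·A⁻².
  So H⁻¹ = kg⁻¹·m⁻²·s²·A².
  C = A·s = s·A (charge = current × time).
  So C⁻¹ = s⁻¹·A⁻¹.
  Combining: cd·H⁻¹·C⁻¹ = cd · (kg⁻¹·m⁻²·s²·A²) · (s⁻¹·A⁻¹) = kg⁻¹·m⁻²·s·A·cd.
Right side:
  Ω = kg·m²·s⁻³·A⁻².
  So Ω⁻¹ = kg⁻¹·m⁻²·s³·A².
  W = kg·m²·s⁻³.
  So W⁻¹ = kg⁻¹·m⁻²·s³.
  V = kg·m²·s⁻³·A⁻¹.
  So V⁻¹ = kg⁻¹·m⁻²·s³·A.
  Wb = kg·m²·s⁻²·A⁻¹.
  C = s·A.
  So C⁻¹ = s⁻¹·A⁻¹.
  Combining: cd·s⁻²·Ω⁻¹·W⁻¹·V⁻¹·Wb·C⁻¹ = cd · s⁻² · (kg⁻¹·m⁻²·s³·A²) · (kg⁻¹·m⁻²·s³) · (kg⁻¹·m⁻²·s³·A) · (kg·m²·s⁻²·A⁻¹) · (s⁻¹·A⁻¹) = kg⁻²·m⁻⁴·s⁴·A·cd.
Left is kg⁻¹·m⁻²·s·A·cd; right is kg⁻²·m⁻⁴·s⁴·A·cd — different.

No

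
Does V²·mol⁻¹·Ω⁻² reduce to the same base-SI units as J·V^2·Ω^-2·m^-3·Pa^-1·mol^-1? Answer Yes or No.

Left side:
  V = kg·m²·s⁻³·A⁻¹.
  So V² = kg²·m⁴·s⁻⁶·A⁻².
  Ω = kg·m²·s⁻³·A⁻².
  So Ω⁻² = kg⁻²·m⁻⁴·s⁶·A⁴.
  Combining: V²·mol⁻¹·Ω⁻² = (kg²·m⁴·s⁻⁶·A⁻²) · mol⁻¹ · (kg⁻²·m⁻⁴·s⁶·A⁴) = A²·mol⁻¹.
Right side:
  J = N·m (work = force × distance),
      = kg·m²·s⁻².
  V = W/A (potential = power per current),
      = kg·m²·s⁻³·A⁻¹.
  So V² = kg²·m⁴·s⁻⁶·A⁻².
  Ω = V/A (resistance = voltage per current),
      = kg·m²·s⁻³·A⁻².
  So Ω⁻² = kg⁻²·m⁻⁴·s⁶·A⁴.
  Pa = N/m² (pressure = force per area),
      = kg·m⁻¹·s⁻².
  So Pa⁻¹ = kg⁻¹·m·s².
  Combining: J·V²·Ω⁻²·m⁻³·Pa⁻¹·mol⁻¹ = (kg·m²·s⁻²) · (kg²·m⁴·s⁻⁶·A⁻²) · (kg⁻²·m⁻⁴·s⁶·A⁴) · m⁻³ · (kg⁻¹·m·s²) · mol⁻¹ = A²·mol⁻¹.
Both reduce to A²·mol⁻¹.

Yes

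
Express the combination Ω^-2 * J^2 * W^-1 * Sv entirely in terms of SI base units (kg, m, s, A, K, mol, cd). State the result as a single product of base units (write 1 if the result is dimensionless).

kg⁻¹·s³·A⁴

Ω = V/A (resistance = voltage per current),
    = kg·m²·s⁻³·A⁻².
So Ω⁻² = kg⁻²·m⁻⁴·s⁶·A⁴.
J = N·m (work = force × distance),
    = kg·m²·s⁻².
So J² = kg²·m⁴·s⁻⁴.
W = J/s (power = energy per time),
    = kg·m²·s⁻³.
So W⁻¹ = kg⁻¹·m⁻²·s³.
Sv = J/kg (equivalent dose = energy per mass),
    = m²·s⁻².
Combining: Ω⁻²·J²·W⁻¹·Sv = (kg⁻²·m⁻⁴·s⁶·A⁴) · (kg²·m⁴·s⁻⁴) · (kg⁻¹·m⁻²·s³) · (m²·s⁻²) = kg⁻¹·s³·A⁴.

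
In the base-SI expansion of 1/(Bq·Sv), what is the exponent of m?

-2

Bq = 1/s = s⁻¹ (activity is decays per second).
So Bq⁻¹ = s.
Sv = J/kg (equivalent dose = energy per mass),
    = m²·s⁻².
So Sv⁻¹ = m⁻²·s².
Combining: Bq⁻¹·Sv⁻¹ = s · (m⁻²·s²) = m⁻²·s³.
The exponent of m is -2.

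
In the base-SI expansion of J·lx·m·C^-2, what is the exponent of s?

-4

J = N·m (work = force × distance),
    = kg·m²·s⁻².
lx = lm/m² (illuminance = luminous flux per area),
    = m⁻²·cd.
C = A·s = s·A (charge = current × time).
So C⁻² = s⁻²·A⁻².
Combining: J·lx·m·C⁻² = (kg·m²·s⁻²) · (m⁻²·cd) · m · (s⁻²·A⁻²) = kg·m·s⁻⁴·A⁻²·cd.
The exponent of s is -4.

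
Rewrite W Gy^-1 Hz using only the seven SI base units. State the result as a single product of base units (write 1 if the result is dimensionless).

kg·s⁻²

W = kg·m²·s⁻³.
Gy = m²·s⁻².
So Gy⁻¹ = m⁻²·s².
Hz = s⁻¹.
Combining: W·Gy⁻¹·Hz = (kg·m²·s⁻³) · (m⁻²·s²) · s⁻¹ = kg·s⁻².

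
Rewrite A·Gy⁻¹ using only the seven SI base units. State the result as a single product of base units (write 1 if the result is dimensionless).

m⁻²·s²·A

Gy = m²·s⁻².
So Gy⁻¹ = m⁻²·s².
Combining: A·Gy⁻¹ = A · (m⁻²·s²) = m⁻²·s²·A.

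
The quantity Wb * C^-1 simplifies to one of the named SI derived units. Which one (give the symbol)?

Ω

Wb = V·s (flux: a volt is a weber per second),
    = kg·m²·s⁻²·A⁻¹.
C = A·s = s·A (charge = current × time).
So C⁻¹ = s⁻¹·A⁻¹.
Combining: Wb·C⁻¹ = (kg·m²·s⁻²·A⁻¹) · (s⁻¹·A⁻¹) = kg·m²·s⁻³·A⁻².
kg·m²·s⁻³·A⁻² is the base-SI form of the ohm.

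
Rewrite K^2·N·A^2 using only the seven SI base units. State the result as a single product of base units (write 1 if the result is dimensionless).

N = kg·m·s⁻².
Combining: K²·N·A² = K² · (kg·m·s⁻²) · A² = kg·m·s⁻²·A²·K².

kg·m·s⁻²·A²·K²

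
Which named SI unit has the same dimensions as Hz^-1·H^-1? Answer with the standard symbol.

S

Hz = s⁻¹.
So Hz⁻¹ = s.
H = kg·m²·s⁻²·A⁻².
So H⁻¹ = kg⁻¹·m⁻²·s²·A².
Combining: Hz⁻¹·H⁻¹ = s · (kg⁻¹·m⁻²·s²·A²) = kg⁻¹·m⁻²·s³·A².
kg⁻¹·m⁻²·s³·A² is the base-SI form of the siemens.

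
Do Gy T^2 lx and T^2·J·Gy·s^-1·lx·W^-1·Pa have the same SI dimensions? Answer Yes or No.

Left side:
  Gy = m²·s⁻².
  T = kg·s⁻²·A⁻¹.
  So T² = kg²·s⁻⁴·A⁻².
  lx = m⁻²·cd.
  Combining: Gy·T²·lx = (m²·s⁻²) · (kg²·s⁻⁴·A⁻²) · (m⁻²·cd) = kg²·s⁻⁶·A⁻²·cd.
Right side:
  T = Wb/m² (flux density = flux per area),
      = kg·s⁻²·A⁻¹.
  So T² = kg²·s⁻⁴·A⁻².
  J = N·m (work = force × distance),
      = kg·m²·s⁻².
  Gy = J/kg (absorbed dose = energy per mass),
      = m²·s⁻².
  lx = lm/m² (illuminance = luminous flux per area),
      = m⁻²·cd.
  W = J/s (power = energy per time),
      = kg·m²·s⁻³.
  So W⁻¹ = kg⁻¹·m⁻²·s³.
  Pa = N/m² (pressure = force per area),
      = kg·m⁻¹·s⁻².
  Combining: T²·J·Gy·s⁻¹·lx·W⁻¹·Pa = (kg²·s⁻⁴·A⁻²) · (kg·m²·s⁻²) · (m²·s⁻²) · s⁻¹ · (m⁻²·cd) · (kg⁻¹·m⁻²·s³) · (kg·m⁻¹·s⁻²) = kg³·m⁻¹·s⁻⁸·A⁻²·cd.
Left is kg²·s⁻⁶·A⁻²·cd; right is kg³·m⁻¹·s⁻⁸·A⁻²·cd — different.

No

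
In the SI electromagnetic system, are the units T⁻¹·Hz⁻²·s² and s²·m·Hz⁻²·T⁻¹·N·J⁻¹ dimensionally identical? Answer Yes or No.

Yes

Left side:
  T = kg·s⁻²·A⁻¹.
  So T⁻¹ = kg⁻¹·s²·A.
  Hz = s⁻¹.
  So Hz⁻² = s².
  Combining: T⁻¹·Hz⁻²·s² = (kg⁻¹·s²·A) · s² · s² = kg⁻¹·s⁶·A.
Right side:
  Hz = 1/s = s⁻¹ (frequency is cycles per second).
  So Hz⁻² = s².
  T = Wb/m² (flux density = flux per area),
      = kg·s⁻²·A⁻¹.
  So T⁻¹ = kg⁻¹·s²·A.
  N = kg·m/s² = kg·m·s⁻² (force = mass × acceleration).
  J = N·m (work = force × distance),
      = kg·m²·s⁻².
  So J⁻¹ = kg⁻¹·m⁻²·s².
  Combining: s²·m·Hz⁻²·T⁻¹·N·J⁻¹ = s² · m · s² · (kg⁻¹·s²·A) · (kg·m·s⁻²) · (kg⁻¹·m⁻²·s²) = kg⁻¹·s⁶·A.
Both reduce to kg⁻¹·s⁶·A.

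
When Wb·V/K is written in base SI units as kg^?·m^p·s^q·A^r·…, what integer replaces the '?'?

Wb = kg·m²·s⁻²·A⁻¹.
V = kg·m²·s⁻³·A⁻¹.
Combining: Wb·V·K⁻¹ = (kg·m²·s⁻²·A⁻¹) · (kg·m²·s⁻³·A⁻¹) · K⁻¹ = kg²·m⁴·s⁻⁵·A⁻²·K⁻¹.
The exponent of kg is 2.

2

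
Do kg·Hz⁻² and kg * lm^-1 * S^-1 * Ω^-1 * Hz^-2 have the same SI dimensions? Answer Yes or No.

Left side:
  Hz = 1/s = s⁻¹ (frequency is cycles per second).
  So Hz⁻² = s².
  Combining: kg·Hz⁻² = kg · s² = kg·s².
Right side:
  lm = cd.
  So lm⁻¹ = cd⁻¹.
  S = kg⁻¹·m⁻²·s³·A².
  So S⁻¹ = kg·m²·s⁻³·A⁻².
  Ω = kg·m²·s⁻³·A⁻².
  So Ω⁻¹ = kg⁻¹·m⁻²·s³·A².
  Hz = s⁻¹.
  So Hz⁻² = s².
  Combining: kg·lm⁻¹·S⁻¹·Ω⁻¹·Hz⁻² = kg · cd⁻¹ · (kg·m²·s⁻³·A⁻²) · (kg⁻¹·m⁻²·s³·A²) · s² = kg·s²·cd⁻¹.
Left is kg·s²; right is kg·s²·cd⁻¹ — different.

No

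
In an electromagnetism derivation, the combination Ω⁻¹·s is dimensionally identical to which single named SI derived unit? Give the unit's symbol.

Ω = kg·m²·s⁻³·A⁻².
So Ω⁻¹ = kg⁻¹·m⁻²·s³·A².
Combining: Ω⁻¹·s = (kg⁻¹·m⁻²·s³·A²) · s = kg⁻¹·m⁻²·s⁴·A².
kg⁻¹·m⁻²·s⁴·A² is the base-SI form of the farad.

F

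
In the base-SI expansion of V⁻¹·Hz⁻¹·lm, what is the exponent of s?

4

V = kg·m²·s⁻³·A⁻¹.
So V⁻¹ = kg⁻¹·m⁻²·s³·A.
Hz = s⁻¹.
So Hz⁻¹ = s.
lm = cd.
Combining: V⁻¹·Hz⁻¹·lm = (kg⁻¹·m⁻²·s³·A) · s · cd = kg⁻¹·m⁻²·s⁴·A·cd.
The exponent of s is 4.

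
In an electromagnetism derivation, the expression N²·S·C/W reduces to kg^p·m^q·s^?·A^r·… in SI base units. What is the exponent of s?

N = kg·m·s⁻².
So N² = kg²·m²·s⁻⁴.
S = kg⁻¹·m⁻²·s³·A².
C = s·A.
W = kg·m²·s⁻³.
So W⁻¹ = kg⁻¹·m⁻²·s³.
Combining: N²·S·C·W⁻¹ = (kg²·m²·s⁻⁴) · (kg⁻¹·m⁻²·s³·A²) · (s·A) · (kg⁻¹·m⁻²·s³) = m⁻²·s³·A³.
The exponent of s is 3.

3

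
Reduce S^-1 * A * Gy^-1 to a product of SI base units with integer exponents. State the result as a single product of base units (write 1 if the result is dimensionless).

kg·s⁻¹·A⁻¹

S = 1/Ω (conductance is reciprocal resistance),
    = kg⁻¹·m⁻²·s³·A².
So S⁻¹ = kg·m²·s⁻³·A⁻².
Gy = J/kg (absorbed dose = energy per mass),
    = m²·s⁻².
So Gy⁻¹ = m⁻²·s².
Combining: S⁻¹·A·Gy⁻¹ = (kg·m²·s⁻³·A⁻²) · A · (m⁻²·s²) = kg·s⁻¹·A⁻¹.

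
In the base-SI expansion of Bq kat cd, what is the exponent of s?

Bq = 1/s = s⁻¹ (activity is decays per second).
kat = mol/s = s⁻¹·mol (catalytic activity).
Combining: Bq·kat·cd = s⁻¹ · (s⁻¹·mol) · cd = s⁻²·mol·cd.
The exponent of s is -2.

-2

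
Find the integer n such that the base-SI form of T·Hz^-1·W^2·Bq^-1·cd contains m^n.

4

T = Wb/m² (flux density = flux per area),
    = kg·s⁻²·A⁻¹.
Hz = 1/s = s⁻¹ (frequency is cycles per second).
So Hz⁻¹ = s.
W = J/s (power = energy per time),
    = kg·m²·s⁻³.
So W² = kg²·m⁴·s⁻⁶.
Bq = 1/s = s⁻¹ (activity is decays per second).
So Bq⁻¹ = s.
Combining: T·Hz⁻¹·W²·Bq⁻¹·cd = (kg·s⁻²·A⁻¹) · s · (kg²·m⁴·s⁻⁶) · s · cd = kg³·m⁴·s⁻⁶·A⁻¹·cd.
The exponent of m is 4.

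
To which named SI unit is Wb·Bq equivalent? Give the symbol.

V

Wb = V·s (flux: a volt is a weber per second),
    = kg·m²·s⁻²·A⁻¹.
Bq = 1/s = s⁻¹ (activity is decays per second).
Combining: Wb·Bq = (kg·m²·s⁻²·A⁻¹) · s⁻¹ = kg·m²·s⁻³·A⁻¹.
kg·m²·s⁻³·A⁻¹ is the base-SI form of the volt.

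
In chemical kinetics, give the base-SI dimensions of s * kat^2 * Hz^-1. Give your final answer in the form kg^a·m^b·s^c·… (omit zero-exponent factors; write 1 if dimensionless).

kat = mol/s = s⁻¹·mol (catalytic activity).
So kat² = s⁻²·mol².
Hz = 1/s = s⁻¹ (frequency is cycles per second).
So Hz⁻¹ = s.
Combining: s·kat²·Hz⁻¹ = s · (s⁻²·mol²) · s = mol².

mol²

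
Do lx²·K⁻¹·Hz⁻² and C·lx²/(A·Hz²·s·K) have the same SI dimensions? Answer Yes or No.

Yes

Left side:
  lx = lm/m² (illuminance = luminous flux per area),
      = m⁻²·cd.
  So lx² = m⁻⁴·cd².
  Hz = 1/s = s⁻¹ (frequency is cycles per second).
  So Hz⁻² = s².
  Combining: lx²·K⁻¹·Hz⁻² = (m⁻⁴·cd²) · K⁻¹ · s² = m⁻⁴·s²·K⁻¹·cd².
Right side:
  Hz = 1/s = s⁻¹ (frequency is cycles per second).
  So Hz⁻² = s².
  C = A·s = s·A (charge = current × time).
  lx = lm/m² (illuminance = luminous flux per area),
      = m⁻²·cd.
  So lx² = m⁻⁴·cd².
  Combining: A⁻¹·Hz⁻²·C·lx²·s⁻¹·K⁻¹ = A⁻¹ · s² · (s·A) · (m⁻⁴·cd²) · s⁻¹ · K⁻¹ = m⁻⁴·s²·K⁻¹·cd².
Both reduce to m⁻⁴·s²·K⁻¹·cd².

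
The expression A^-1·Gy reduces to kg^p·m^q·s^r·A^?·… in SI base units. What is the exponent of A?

-1

Gy = J/kg (absorbed dose = energy per mass),
    = m²·s⁻².
Combining: A⁻¹·Gy = A⁻¹ · (m²·s⁻²) = m²·s⁻²·A⁻¹.
The exponent of A is -1.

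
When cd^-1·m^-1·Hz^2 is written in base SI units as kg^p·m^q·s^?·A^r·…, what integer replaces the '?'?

-2

Hz = 1/s = s⁻¹ (frequency is cycles per second).
So Hz² = s⁻².
Combining: cd⁻¹·m⁻¹·Hz² = cd⁻¹ · m⁻¹ · s⁻² = m⁻¹·s⁻²·cd⁻¹.
The exponent of s is -2.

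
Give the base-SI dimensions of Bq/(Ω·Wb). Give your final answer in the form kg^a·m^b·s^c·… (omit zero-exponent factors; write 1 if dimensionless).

Ω = V/A (resistance = voltage per current),
    = kg·m²·s⁻³·A⁻².
So Ω⁻¹ = kg⁻¹·m⁻²·s³·A².
Bq = 1/s = s⁻¹ (activity is decays per second).
Wb = V·s (flux: a volt is a weber per second),
    = kg·m²·s⁻²·A⁻¹.
So Wb⁻¹ = kg⁻¹·m⁻²·s²·A.
Combining: Ω⁻¹·Bq·Wb⁻¹ = (kg⁻¹·m⁻²·s³·A²) · s⁻¹ · (kg⁻¹·m⁻²·s²·A) = kg⁻²·m⁻⁴·s⁴·A³.

kg⁻²·m⁻⁴·s⁴·A³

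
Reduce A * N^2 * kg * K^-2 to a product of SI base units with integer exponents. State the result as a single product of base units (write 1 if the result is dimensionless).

kg³·m²·s⁻⁴·A·K⁻²

N = kg·m·s⁻².
So N² = kg²·m²·s⁻⁴.
Combining: A·N²·kg·K⁻² = A · (kg²·m²·s⁻⁴) · kg · K⁻² = kg³·m²·s⁻⁴·A·K⁻².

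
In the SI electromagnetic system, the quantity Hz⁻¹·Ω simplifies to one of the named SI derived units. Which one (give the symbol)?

Hz = 1/s = s⁻¹ (frequency is cycles per second).
So Hz⁻¹ = s.
Ω = V/A (resistance = voltage per current),
    = kg·m²·s⁻³·A⁻².
Combining: Hz⁻¹·Ω = s · (kg·m²·s⁻³·A⁻²) = kg·m²·s⁻²·A⁻².
kg·m²·s⁻²·A⁻² is the base-SI form of the henry.

H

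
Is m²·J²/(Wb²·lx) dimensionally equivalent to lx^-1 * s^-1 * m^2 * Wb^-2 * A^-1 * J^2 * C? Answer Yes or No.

Yes

Left side:
  Wb = V·s (flux: a volt is a weber per second),
      = kg·m²·s⁻²·A⁻¹.
  So Wb⁻² = kg⁻²·m⁻⁴·s⁴·A².
  lx = lm/m² (illuminance = luminous flux per area),
      = m⁻²·cd.
  So lx⁻¹ = m²·cd⁻¹.
  J = N·m (work = force × distance),
      = kg·m²·s⁻².
  So J² = kg²·m⁴·s⁻⁴.
  Combining: Wb⁻²·lx⁻¹·m²·J² = (kg⁻²·m⁻⁴·s⁴·A²) · (m²·cd⁻¹) · m² · (kg²·m⁴·s⁻⁴) = m⁴·A²·cd⁻¹.
Right side:
  lx = m⁻²·cd.
  So lx⁻¹ = m²·cd⁻¹.
  Wb = kg·m²·s⁻²·A⁻¹.
  So Wb⁻² = kg⁻²·m⁻⁴·s⁴·A².
  J = kg·m²·s⁻².
  So J² = kg²·m⁴·s⁻⁴.
  C = s·A.
  Combining: lx⁻¹·s⁻¹·m²·Wb⁻²·A⁻¹·J²·C = (m²·cd⁻¹) · s⁻¹ · m² · (kg⁻²·m⁻⁴·s⁴·A²) · A⁻¹ · (kg²·m⁴·s⁻⁴) · (s·A) = m⁴·A²·cd⁻¹.
Both reduce to m⁴·A²·cd⁻¹.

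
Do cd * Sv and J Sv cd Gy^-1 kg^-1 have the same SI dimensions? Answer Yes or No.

Yes

Left side:
  Sv = J/kg (equivalent dose = energy per mass),
      = m²·s⁻².
  Combining: cd·Sv = cd · (m²·s⁻²) = m²·s⁻²·cd.
Right side:
  J = N·m (work = force × distance),
      = kg·m²·s⁻².
  Sv = J/kg (equivalent dose = energy per mass),
      = m²·s⁻².
  Gy = J/kg (absorbed dose = energy per mass),
      = m²·s⁻².
  So Gy⁻¹ = m⁻²·s².
  Combining: J·Sv·cd·Gy⁻¹·kg⁻¹ = (kg·m²·s⁻²) · (m²·s⁻²) · cd · (m⁻²·s²) · kg⁻¹ = m²·s⁻²·cd.
Both reduce to m²·s⁻²·cd.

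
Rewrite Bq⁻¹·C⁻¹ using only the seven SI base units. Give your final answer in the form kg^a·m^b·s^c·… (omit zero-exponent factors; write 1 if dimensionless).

A⁻¹

Bq = 1/s = s⁻¹ (activity is decays per second).
So Bq⁻¹ = s.
C = A·s = s·A (charge = current × time).
So C⁻¹ = s⁻¹·A⁻¹.
Combining: Bq⁻¹·C⁻¹ = s · (s⁻¹·A⁻¹) = A⁻¹.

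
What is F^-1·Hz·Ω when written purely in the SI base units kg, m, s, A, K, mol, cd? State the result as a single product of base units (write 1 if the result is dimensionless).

kg²·m⁴·s⁻⁸·A⁻⁴

F = C/V (capacitance = charge per voltage),
    = A·s/(kg·m²·s⁻³·A⁻¹) (substituting C and V),
    = kg⁻¹·m⁻²·s⁴·A².
So F⁻¹ = kg·m²·s⁻⁴·A⁻².
Hz = 1/s = s⁻¹ (frequency is cycles per second).
Ω = V/A (resistance = voltage per current),
    = kg·m²·s⁻³·A⁻².
Combining: F⁻¹·Hz·Ω = (kg·m²·s⁻⁴·A⁻²) · s⁻¹ · (kg·m²·s⁻³·A⁻²) = kg²·m⁴·s⁻⁸·A⁻⁴.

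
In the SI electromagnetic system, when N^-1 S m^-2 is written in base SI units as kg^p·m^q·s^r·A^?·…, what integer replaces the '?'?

2

N = kg·m/s² = kg·m·s⁻² (force = mass × acceleration).
So N⁻¹ = kg⁻¹·m⁻¹·s².
S = 1/Ω (conductance is reciprocal resistance),
    = kg⁻¹·m⁻²·s³·A².
Combining: N⁻¹·S·m⁻² = (kg⁻¹·m⁻¹·s²) · (kg⁻¹·m⁻²·s³·A²) · m⁻² = kg⁻²·m⁻⁵·s⁵·A².
The exponent of A is 2.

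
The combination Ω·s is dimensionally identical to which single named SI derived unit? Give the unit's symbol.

H

Ω = V/A (resistance = voltage per current),
    = kg·m²·s⁻³·A⁻².
Combining: Ω·s = (kg·m²·s⁻³·A⁻²) · s = kg·m²·s⁻²·A⁻².
kg·m²·s⁻²·A⁻² is the base-SI form of the henry.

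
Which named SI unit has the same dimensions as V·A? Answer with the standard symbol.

V = W/A (potential = power per current),
    = kg·m²·s⁻³·A⁻¹.
Combining: V·A = (kg·m²·s⁻³·A⁻¹) · A = kg·m²·s⁻³.
kg·m²·s⁻³ is the base-SI form of the watt.

W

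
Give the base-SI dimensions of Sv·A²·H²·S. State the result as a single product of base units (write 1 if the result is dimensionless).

kg·m⁴·s⁻³

Sv = m²·s⁻².
H = kg·m²·s⁻²·A⁻².
So H² = kg²·m⁴·s⁻⁴·A⁻⁴.
S = kg⁻¹·m⁻²·s³·A².
Combining: Sv·A²·H²·S = (m²·s⁻²) · A² · (kg²·m⁴·s⁻⁴·A⁻⁴) · (kg⁻¹·m⁻²·s³·A²) = kg·m⁴·s⁻³.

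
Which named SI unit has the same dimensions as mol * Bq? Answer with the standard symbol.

kat

Bq = s⁻¹.
Combining: mol·Bq = mol · s⁻¹ = s⁻¹·mol.
s⁻¹·mol is the base-SI form of the katal.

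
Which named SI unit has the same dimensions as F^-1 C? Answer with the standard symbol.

V

F = C/V (capacitance = charge per voltage),
    = A·s/(kg·m²·s⁻³·A⁻¹) (substituting C and V),
    = kg⁻¹·m⁻²·s⁴·A².
So F⁻¹ = kg·m²·s⁻⁴·A⁻².
C = A·s = s·A (charge = current × time).
Combining: F⁻¹·C = (kg·m²·s⁻⁴·A⁻²) · (s·A) = kg·m²·s⁻³·A⁻¹.
kg·m²·s⁻³·A⁻¹ is the base-SI form of the volt.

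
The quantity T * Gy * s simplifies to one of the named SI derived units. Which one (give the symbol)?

V

T = Wb/m² (flux density = flux per area),
    = kg·s⁻²·A⁻¹.
Gy = J/kg (absorbed dose = energy per mass),
    = m²·s⁻².
Combining: T·Gy·s = (kg·s⁻²·A⁻¹) · (m²·s⁻²) · s = kg·m²·s⁻³·A⁻¹.
kg·m²·s⁻³·A⁻¹ is the base-SI form of the volt.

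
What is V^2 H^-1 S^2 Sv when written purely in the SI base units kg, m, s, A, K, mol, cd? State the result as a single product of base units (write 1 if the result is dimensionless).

kg⁻¹·A⁴

V = W/A (potential = power per current),
    = kg·m²·s⁻³·A⁻¹.
So V² = kg²·m⁴·s⁻⁶·A⁻².
H = Wb/A (inductance = flux per current),
    = kg·m²·s⁻²·A⁻².
So H⁻¹ = kg⁻¹·m⁻²·s²·A².
S = 1/Ω (conductance is reciprocal resistance),
    = kg⁻¹·m⁻²·s³·A².
So S² = kg⁻²·m⁻⁴·s⁶·A⁴.
Sv = J/kg (equivalent dose = energy per mass),
    = m²·s⁻².
Combining: V²·H⁻¹·S²·Sv = (kg²·m⁴·s⁻⁶·A⁻²) · (kg⁻¹·m⁻²·s²·A²) · (kg⁻²·m⁻⁴·s⁶·A⁴) · (m²·s⁻²) = kg⁻¹·A⁴.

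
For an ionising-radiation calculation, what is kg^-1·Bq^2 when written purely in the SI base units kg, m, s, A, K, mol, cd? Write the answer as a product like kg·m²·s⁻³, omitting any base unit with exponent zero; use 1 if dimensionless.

kg⁻¹·s⁻²

Bq = s⁻¹.
So Bq² = s⁻².
Combining: kg⁻¹·Bq² = kg⁻¹ · s⁻² = kg⁻¹·s⁻².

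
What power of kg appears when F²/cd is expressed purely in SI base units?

-2

F = C/V (capacitance = charge per voltage),
    = A·s/(kg·m²·s⁻³·A⁻¹) (substituting C and V),
    = kg⁻¹·m⁻²·s⁴·A².
So F² = kg⁻²·m⁻⁴·s⁸·A⁴.
Combining: cd⁻¹·F² = cd⁻¹ · (kg⁻²·m⁻⁴·s⁸·A⁴) = kg⁻²·m⁻⁴·s⁸·A⁴·cd⁻¹.
The exponent of kg is -2.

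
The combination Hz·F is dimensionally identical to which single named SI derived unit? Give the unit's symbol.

Hz = 1/s = s⁻¹ (frequency is cycles per second).
F = C/V (capacitance = charge per voltage),
    = A·s/(kg·m²·s⁻³·A⁻¹) (substituting C and V),
    = kg⁻¹·m⁻²·s⁴·A².
Combining: Hz·F = s⁻¹ · (kg⁻¹·m⁻²·s⁴·A²) = kg⁻¹·m⁻²·s³·A².
kg⁻¹·m⁻²·s³·A² is the base-SI form of the siemens.

S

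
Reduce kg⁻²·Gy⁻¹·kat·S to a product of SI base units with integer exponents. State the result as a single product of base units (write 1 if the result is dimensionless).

kg⁻³·m⁻⁴·s⁴·A²·mol

Gy = m²·s⁻².
So Gy⁻¹ = m⁻²·s².
kat = s⁻¹·mol.
S = kg⁻¹·m⁻²·s³·A².
Combining: kg⁻²·Gy⁻¹·kat·S = kg⁻² · (m⁻²·s²) · (s⁻¹·mol) · (kg⁻¹·m⁻²·s³·A²) = kg⁻³·m⁻⁴·s⁴·A²·mol.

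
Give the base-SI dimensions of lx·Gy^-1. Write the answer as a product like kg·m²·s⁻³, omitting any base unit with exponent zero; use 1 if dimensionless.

lx = m⁻²·cd.
Gy = m²·s⁻².
So Gy⁻¹ = m⁻²·s².
Combining: lx·Gy⁻¹ = (m⁻²·cd) · (m⁻²·s²) = m⁻⁴·s²·cd.

m⁻⁴·s²·cd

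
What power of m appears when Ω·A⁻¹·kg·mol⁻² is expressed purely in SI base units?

Ω = kg·m²·s⁻³·A⁻².
Combining: Ω·A⁻¹·kg·mol⁻² = (kg·m²·s⁻³·A⁻²) · A⁻¹ · kg · mol⁻² = kg²·m²·s⁻³·A⁻³·mol⁻².
The exponent of m is 2.

2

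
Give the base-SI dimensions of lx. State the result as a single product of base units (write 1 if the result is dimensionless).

lx = lm/m² (illuminance = luminous flux per area),
    = m⁻²·cd.

m⁻²·cd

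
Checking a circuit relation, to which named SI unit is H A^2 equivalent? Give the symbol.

H = kg·m²·s⁻²·A⁻².
Combining: H·A² = (kg·m²·s⁻²·A⁻²) · A² = kg·m²·s⁻².
kg·m²·s⁻² is the base-SI form of the joule.

J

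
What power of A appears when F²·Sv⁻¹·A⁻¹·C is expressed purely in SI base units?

F = C/V (capacitance = charge per voltage),
    = A·s/(kg·m²·s⁻³·A⁻¹) (substituting C and V),
    = kg⁻¹·m⁻²·s⁴·A².
So F² = kg⁻²·m⁻⁴·s⁸·A⁴.
Sv = J/kg (equivalent dose = energy per mass),
    = m²·s⁻².
So Sv⁻¹ = m⁻²·s².
C = A·s = s·A (charge = current × time).
Combining: F²·Sv⁻¹·A⁻¹·C = (kg⁻²·m⁻⁴·s⁸·A⁴) · (m⁻²·s²) · A⁻¹ · (s·A) = kg⁻²·m⁻⁶·s¹¹·A⁴.
The exponent of A is 4.

4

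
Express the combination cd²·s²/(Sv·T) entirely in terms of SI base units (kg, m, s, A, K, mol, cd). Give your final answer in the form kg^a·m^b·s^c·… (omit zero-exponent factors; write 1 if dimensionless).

kg⁻¹·m⁻²·s⁶·A·cd²

Sv = J/kg (equivalent dose = energy per mass),
    = m²·s⁻².
So Sv⁻¹ = m⁻²·s².
T = Wb/m² (flux density = flux per area),
    = kg·s⁻²·A⁻¹.
So T⁻¹ = kg⁻¹·s²·A.
Combining: cd²·s²·Sv⁻¹·T⁻¹ = cd² · s² · (m⁻²·s²) · (kg⁻¹·s²·A) = kg⁻¹·m⁻²·s⁶·A·cd².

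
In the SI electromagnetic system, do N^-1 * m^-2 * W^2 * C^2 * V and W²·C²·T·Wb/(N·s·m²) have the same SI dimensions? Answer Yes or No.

Left side:
  N = kg·m/s² = kg·m·s⁻² (force = mass × acceleration).
  So N⁻¹ = kg⁻¹·m⁻¹·s².
  W = J/s (power = energy per time),
      = kg·m²·s⁻³.
  So W² = kg²·m⁴·s⁻⁶.
  C = A·s = s·A (charge = current × time).
  So C² = s²·A².
  V = W/A (potential = power per current),
      = kg·m²·s⁻³·A⁻¹.
  Combining: N⁻¹·m⁻²·W²·C²·V = (kg⁻¹·m⁻¹·s²) · m⁻² · (kg²·m⁴·s⁻⁶) · (s²·A²) · (kg·m²·s⁻³·A⁻¹) = kg²·m³·s⁻⁵·A.
Right side:
  N = kg·m·s⁻².
  So N⁻¹ = kg⁻¹·m⁻¹·s².
  W = kg·m²·s⁻³.
  So W² = kg²·m⁴·s⁻⁶.
  C = s·A.
  So C² = s²·A².
  T = kg·s⁻²·A⁻¹.
  Wb = kg·m²·s⁻²·A⁻¹.
  Combining: N⁻¹·W²·s⁻¹·C²·T·m⁻²·Wb = (kg⁻¹·m⁻¹·s²) · (kg²·m⁴·s⁻⁶) · s⁻¹ · (s²·A²) · (kg·s⁻²·A⁻¹) · m⁻² · (kg·m²·s⁻²·A⁻¹) = kg³·m³·s⁻⁷.
Left is kg²·m³·s⁻⁵·A; right is kg³·m³·s⁻⁷ — different.

No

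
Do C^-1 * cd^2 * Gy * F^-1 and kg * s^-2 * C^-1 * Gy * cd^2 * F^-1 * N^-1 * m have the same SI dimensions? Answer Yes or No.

Yes

Left side:
  C = A·s = s·A (charge = current × time).
  So C⁻¹ = s⁻¹·A⁻¹.
  Gy = J/kg (absorbed dose = energy per mass),
      = m²·s⁻².
  F = C/V (capacitance = charge per voltage),
      = A·s/(kg·m²·s⁻³·A⁻¹) (substituting C and V),
      = kg⁻¹·m⁻²·s⁴·A².
  So F⁻¹ = kg·m²·s⁻⁴·A⁻².
  Combining: C⁻¹·cd²·Gy·F⁻¹ = (s⁻¹·A⁻¹) · cd² · (m²·s⁻²) · (kg·m²·s⁻⁴·A⁻²) = kg·m⁴·s⁻⁷·A⁻³·cd².
Right side:
  C = s·A.
  So C⁻¹ = s⁻¹·A⁻¹.
  Gy = m²·s⁻².
  F = kg⁻¹·m⁻²·s⁴·A².
  So F⁻¹ = kg·m²·s⁻⁴·A⁻².
  N = kg·m·s⁻².
  So N⁻¹ = kg⁻¹·m⁻¹·s².
  Combining: kg·s⁻²·C⁻¹·Gy·cd²·F⁻¹·N⁻¹·m = kg · s⁻² · (s⁻¹·A⁻¹) · (m²·s⁻²) · cd² · (kg·m²·s⁻⁴·A⁻²) · (kg⁻¹·m⁻¹·s²) · m = kg·m⁴·s⁻⁷·A⁻³·cd².
Both reduce to kg·m⁴·s⁻⁷·A⁻³·cd².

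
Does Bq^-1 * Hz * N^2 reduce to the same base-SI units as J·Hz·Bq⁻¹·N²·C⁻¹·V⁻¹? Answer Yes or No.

Left side:
  Bq = 1/s = s⁻¹ (activity is decays per second).
  So Bq⁻¹ = s.
  Hz = 1/s = s⁻¹ (frequency is cycles per second).
  N = kg·m/s² = kg·m·s⁻² (force = mass × acceleration).
  So N² = kg²·m²·s⁻⁴.
  Combining: Bq⁻¹·Hz·N² = s · s⁻¹ · (kg²·m²·s⁻⁴) = kg²·m²·s⁻⁴.
Right side:
  J = N·m (work = force × distance),
      = kg·m²·s⁻².
  Hz = 1/s = s⁻¹ (frequency is cycles per second).
  Bq = 1/s = s⁻¹ (activity is decays per second).
  So Bq⁻¹ = s.
  N = kg·m/s² = kg·m·s⁻² (force = mass × acceleration).
  So N² = kg²·m²·s⁻⁴.
  C = A·s = s·A (charge = current × time).
  So C⁻¹ = s⁻¹·A⁻¹.
  V = W/A (potential = power per current),
      = kg·m²·s⁻³·A⁻¹.
  So V⁻¹ = kg⁻¹·m⁻²·s³·A.
  Combining: J·Hz·Bq⁻¹·N²·C⁻¹·V⁻¹ = (kg·m²·s⁻²) · s⁻¹ · s · (kg²·m²·s⁻⁴) · (s⁻¹·A⁻¹) · (kg⁻¹·m⁻²·s³·A) = kg²·m²·s⁻⁴.
Both reduce to kg²·m²·s⁻⁴.

Yes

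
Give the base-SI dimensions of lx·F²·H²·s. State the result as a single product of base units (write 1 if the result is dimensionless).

m⁻²·s⁵·cd

lx = lm/m² (illuminance = luminous flux per area),
    = m⁻²·cd.
F = C/V (capacitance = charge per voltage),
    = A·s/(kg·m²·s⁻³·A⁻¹) (substituting C and V),
    = kg⁻¹·m⁻²·s⁴·A².
So F² = kg⁻²·m⁻⁴·s⁸·A⁴.
H = Wb/A (inductance = flux per current),
    = kg·m²·s⁻²·A⁻².
So H² = kg²·m⁴·s⁻⁴·A⁻⁴.
Combining: lx·F²·H²·s = (m⁻²·cd) · (kg⁻²·m⁻⁴·s⁸·A⁴) · (kg²·m⁴·s⁻⁴·A⁻⁴) · s = m⁻²·s⁵·cd.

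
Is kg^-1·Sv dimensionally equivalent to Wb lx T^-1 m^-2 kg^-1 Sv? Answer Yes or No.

Left side:
  Sv = m²·s⁻².
  Combining: kg⁻¹·Sv = kg⁻¹ · (m²·s⁻²) = kg⁻¹·m²·s⁻².
Right side:
  Wb = V·s (flux: a volt is a weber per second),
      = kg·m²·s⁻²·A⁻¹.
  lx = lm/m² (illuminance = luminous flux per area),
      = m⁻²·cd.
  T = Wb/m² (flux density = flux per area),
      = kg·s⁻²·A⁻¹.
  So T⁻¹ = kg⁻¹·s²·A.
  Sv = J/kg (equivalent dose = energy per mass),
      = m²·s⁻².
  Combining: Wb·lx·T⁻¹·m⁻²·kg⁻¹·Sv = (kg·m²·s⁻²·A⁻¹) · (m⁻²·cd) · (kg⁻¹·s²·A) · m⁻² · kg⁻¹ · (m²·s⁻²) = kg⁻¹·s⁻²·cd.
Left is kg⁻¹·m²·s⁻²; right is kg⁻¹·s⁻²·cd — different.

No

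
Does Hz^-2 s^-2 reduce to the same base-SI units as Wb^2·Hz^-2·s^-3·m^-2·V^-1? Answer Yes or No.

No

Left side:
  Hz = s⁻¹.
  So Hz⁻² = s².
  Combining: Hz⁻²·s⁻² = s² · s⁻² = 1.
Right side:
  Wb = V·s (flux: a volt is a weber per second),
      = kg·m²·s⁻²·A⁻¹.
  So Wb² = kg²·m⁴·s⁻⁴·A⁻².
  Hz = 1/s = s⁻¹ (frequency is cycles per second).
  So Hz⁻² = s².
  V = W/A (potential = power per current),
      = kg·m²·s⁻³·A⁻¹.
  So V⁻¹ = kg⁻¹·m⁻²·s³·A.
  Combining: Wb²·Hz⁻²·s⁻³·m⁻²·V⁻¹ = (kg²·m⁴·s⁻⁴·A⁻²) · s² · s⁻³ · m⁻² · (kg⁻¹·m⁻²·s³·A) = kg·s⁻²·A⁻¹.
Left is 1; right is kg·s⁻²·A⁻¹ — different.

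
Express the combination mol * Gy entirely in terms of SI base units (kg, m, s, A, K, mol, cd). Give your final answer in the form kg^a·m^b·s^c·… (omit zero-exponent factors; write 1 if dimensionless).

Gy = J/kg (absorbed dose = energy per mass),
    = m²·s⁻².
Combining: mol·Gy = mol · (m²·s⁻²) = m²·s⁻²·mol.

m²·s⁻²·mol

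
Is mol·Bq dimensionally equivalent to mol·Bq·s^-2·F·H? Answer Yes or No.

Left side:
  Bq = 1/s = s⁻¹ (activity is decays per second).
  Combining: mol·Bq = mol · s⁻¹ = s⁻¹·mol.
Right side:
  Bq = 1/s = s⁻¹ (activity is decays per second).
  F = C/V (capacitance = charge per voltage),
      = A·s/(kg·m²·s⁻³·A⁻¹) (substituting C and V),
      = kg⁻¹·m⁻²·s⁴·A².
  H = Wb/A (inductance = flux per current),
      = kg·m²·s⁻²·A⁻².
  Combining: mol·Bq·s⁻²·F·H = mol · s⁻¹ · s⁻² · (kg⁻¹·m⁻²·s⁴·A²) · (kg·m²·s⁻²·A⁻²) = s⁻¹·mol.
Both reduce to s⁻¹·mol.

Yes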